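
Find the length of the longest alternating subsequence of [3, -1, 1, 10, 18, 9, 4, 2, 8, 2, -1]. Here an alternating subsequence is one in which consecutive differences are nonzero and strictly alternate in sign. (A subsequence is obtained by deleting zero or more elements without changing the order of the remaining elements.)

Track the best alternating length ending on an up-step vs a down-step at each position: up/down = 1/1, 1/2, 3/2, 3/1, 3/1, 3/4, 3/4, 3/4, 5/4, 3/6, 1/6.
The maximum over both is 6; one such subsequence is 3, -1, 10, 4, 8, 2.

6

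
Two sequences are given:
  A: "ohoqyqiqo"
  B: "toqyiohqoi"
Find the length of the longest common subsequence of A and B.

6

A longest common subsequence is oqyiqo (length 6); the LCS DP confirms no longer common subsequence exists.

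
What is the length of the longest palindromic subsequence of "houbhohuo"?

7

Using dp[i][j] = 2 + dp[i+1][j−1] if the ends match, else max(dp[i+1][j], dp[i][j−1]):
dp[1][9] = 7. A witness is ouhohuo at positions 2,3,5,6,7,8,9.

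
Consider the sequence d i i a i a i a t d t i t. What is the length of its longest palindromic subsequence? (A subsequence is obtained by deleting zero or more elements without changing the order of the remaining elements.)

Using dp[i][j] = 2 + dp[i+1][j−1] if the ends match, else max(dp[i+1][j], dp[i][j−1]):
dp[1][13] = 7. A witness is iaiaiai at positions 3,4,5,6,7,8,12.

7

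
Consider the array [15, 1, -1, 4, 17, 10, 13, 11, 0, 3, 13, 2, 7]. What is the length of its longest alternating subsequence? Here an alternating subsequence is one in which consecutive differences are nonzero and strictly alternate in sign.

9

Track the best alternating length ending on an up-step vs a down-step at each position: up/down = 1/1, 1/2, 1/2, 3/2, 3/1, 3/4, 5/4, 5/6, 3/6, 7/6, 7/4, 7/8, 9/8.
The maximum over both is 9; one such subsequence is 15, 1, 17, 10, 13, 0, 3, 2, 7.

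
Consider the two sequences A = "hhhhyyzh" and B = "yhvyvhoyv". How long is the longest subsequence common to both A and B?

A longest common subsequence is hhy (length 3); the LCS DP confirms no longer common subsequence exists.

3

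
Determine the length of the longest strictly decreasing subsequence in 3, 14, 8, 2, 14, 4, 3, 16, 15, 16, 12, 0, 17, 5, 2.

One longest decreasing subsequence is 14, 8, 4, 3, 0 (positions 2,3,6,7,12), of length 5; no longer one exists.

5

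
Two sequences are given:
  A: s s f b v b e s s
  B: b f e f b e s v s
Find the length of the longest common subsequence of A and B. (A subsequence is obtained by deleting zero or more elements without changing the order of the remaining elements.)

5

A longest common subsequence is fbess (length 5); the LCS DP confirms no longer common subsequence exists.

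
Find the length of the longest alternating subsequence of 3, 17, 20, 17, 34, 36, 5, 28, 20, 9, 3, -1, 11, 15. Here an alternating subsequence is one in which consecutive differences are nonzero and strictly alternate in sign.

A longest alternating subsequence is 3, 20, 17, 34, 5, 28, 9, 11 (positions 1,3,4,5,7,8,10,13); its 7 consecutive differences strictly alternate in sign, and length 8 is optimal.

8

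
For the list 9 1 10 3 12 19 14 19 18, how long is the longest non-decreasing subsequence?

5

Scanning left to right, the best length ending at each element is: 9→1, 1→1, 10→2, 3→2, 12→3, 19→4, 14→4, 19→5, 18→5.
So the longest non-decreasing subsequence has length 5, e.g. 9, 10, 12, 19, 19.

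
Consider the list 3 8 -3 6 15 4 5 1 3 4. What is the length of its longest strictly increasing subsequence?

4

One longest increasing subsequence is -3, 1, 3, 4 (positions 3,8,9,10), of length 4; no longer one exists.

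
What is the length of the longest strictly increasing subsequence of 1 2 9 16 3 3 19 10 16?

5

One longest increasing subsequence is 1, 2, 9, 16, 19 (positions 1,2,3,4,7), of length 5; no longer one exists.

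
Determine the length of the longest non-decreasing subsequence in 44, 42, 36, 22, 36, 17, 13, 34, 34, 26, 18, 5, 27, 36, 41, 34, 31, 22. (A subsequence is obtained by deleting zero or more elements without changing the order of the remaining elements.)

5

Let dp[i] be the longest non-decreasing subsequence ending at position i. Then dp = [1, 1, 1, 1, 2, 1, 1, 2, 3, 2, 2, 1, 3, 4, 5, 4, 4, 3].
The maximum is 5; one witness is 22, 34, 34, 36, 41 at positions 4,8,9,14,15.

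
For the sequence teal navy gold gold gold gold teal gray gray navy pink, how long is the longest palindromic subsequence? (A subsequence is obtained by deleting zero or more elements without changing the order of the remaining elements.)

Using dp[i][j] = 2 + dp[i+1][j−1] if the ends match, else max(dp[i+1][j], dp[i][j−1]):
dp[1][11] = 6. A witness is navy gold gold gold gold navy at positions 2,3,4,5,6,10.

6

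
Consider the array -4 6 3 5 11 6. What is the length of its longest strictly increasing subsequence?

Let dp[i] be the longest increasing subsequence ending at position i. Then dp = [1, 2, 2, 3, 4, 4].
The maximum is 4; one witness is -4, 3, 5, 11 at positions 1,3,4,5.

4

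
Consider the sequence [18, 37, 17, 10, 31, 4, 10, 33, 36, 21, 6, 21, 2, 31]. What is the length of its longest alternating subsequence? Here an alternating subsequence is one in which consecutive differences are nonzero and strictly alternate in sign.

10

A longest alternating subsequence is 18, 37, 17, 31, 4, 10, 6, 21, 2, 31 (positions 1,2,3,5,6,7,11,12,13,14); its 9 consecutive differences strictly alternate in sign, and length 10 is optimal.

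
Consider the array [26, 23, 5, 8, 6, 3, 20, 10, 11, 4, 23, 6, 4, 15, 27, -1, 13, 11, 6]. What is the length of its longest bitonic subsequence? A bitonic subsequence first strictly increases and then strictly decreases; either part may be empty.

Let inc[i] be the LIS ending at i and dec[i] the longest strictly decreasing subsequence starting at i. inc = [1, 1, 1, 2, 2, 1, 3, 3, 4, 2, 5, 3, 2, 5, 6, 1, 5, 4, 3], dec = [7, 6, 3, 4, 3, 2, 5, 4, 4, 2, 5, 3, 2, 4, 4, 1, 3, 2, 1].
max_i inc[i]+dec[i]−1 = 9, with one witness 5, 8, 10, 11, 23, 15, 13, 11, 6.

9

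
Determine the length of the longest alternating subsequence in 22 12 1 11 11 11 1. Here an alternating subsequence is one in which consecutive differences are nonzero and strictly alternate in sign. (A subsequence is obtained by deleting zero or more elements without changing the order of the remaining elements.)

Track the best alternating length ending on an up-step vs a down-step at each position: up/down = 1/1, 1/2, 1/2, 3/2, 3/2, 3/2, 1/4.
The maximum over both is 4; one such subsequence is 22, 1, 11, 1.

4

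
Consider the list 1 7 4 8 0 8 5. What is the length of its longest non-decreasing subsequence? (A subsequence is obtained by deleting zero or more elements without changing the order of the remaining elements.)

4

One longest non-decreasing subsequence is 1, 7, 8, 8 (positions 1,2,4,6), of length 4; no longer one exists.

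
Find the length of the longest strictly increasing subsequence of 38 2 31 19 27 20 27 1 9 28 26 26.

One longest increasing subsequence is 2, 19, 20, 27, 28 (positions 2,4,6,7,10), of length 5; no longer one exists.

5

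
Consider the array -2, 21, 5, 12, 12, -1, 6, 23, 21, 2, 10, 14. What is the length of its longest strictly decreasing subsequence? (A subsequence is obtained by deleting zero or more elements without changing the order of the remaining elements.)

4

Let dp[i] be the longest decreasing subsequence ending at position i. Then dp = [1, 1, 2, 2, 2, 3, 3, 1, 2, 4, 3, 3].
The maximum is 4; one witness is 21, 12, 6, 2 at positions 2,4,7,10.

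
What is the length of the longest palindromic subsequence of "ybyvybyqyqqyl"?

One longest palindromic subsequence is yyybyyy (positions 1,3,5,6,7,9,12); it reads the same forward and backward, and the interval DP gives dp[1][13] = 7.

7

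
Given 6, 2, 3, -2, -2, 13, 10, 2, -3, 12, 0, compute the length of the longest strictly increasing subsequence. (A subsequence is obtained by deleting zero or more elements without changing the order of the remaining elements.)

4

One longest increasing subsequence is 2, 3, 10, 12 (positions 2,3,7,10), of length 4; no longer one exists.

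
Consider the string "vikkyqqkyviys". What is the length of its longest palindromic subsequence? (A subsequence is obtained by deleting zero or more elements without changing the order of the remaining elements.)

One longest palindromic subsequence is iyqqyi (positions 2,5,6,7,9,11); it reads the same forward and backward, and the interval DP gives dp[1][13] = 6.

6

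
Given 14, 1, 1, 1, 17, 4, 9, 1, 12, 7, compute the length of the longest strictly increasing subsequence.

4

Let dp[i] be the longest increasing subsequence ending at position i. Then dp = [1, 1, 1, 1, 2, 2, 3, 1, 4, 3].
The maximum is 4; one witness is 1, 4, 9, 12 at positions 2,6,7,9.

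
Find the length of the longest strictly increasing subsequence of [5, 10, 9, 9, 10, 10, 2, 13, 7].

Let dp[i] be the longest increasing subsequence ending at position i. Then dp = [1, 2, 2, 2, 3, 3, 1, 4, 2].
The maximum is 4; one witness is 5, 9, 10, 13 at positions 1,3,5,8.

4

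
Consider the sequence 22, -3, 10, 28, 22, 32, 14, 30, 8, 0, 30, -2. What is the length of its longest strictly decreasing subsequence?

One longest decreasing subsequence is 28, 22, 14, 8, 0, -2 (positions 4,5,7,9,10,12), of length 6; no longer one exists.

6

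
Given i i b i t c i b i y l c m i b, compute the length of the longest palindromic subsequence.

One longest palindromic subsequence is bicibicib (positions 3,4,6,7,8,9,12,14,15); it reads the same forward and backward, and the interval DP gives dp[1][15] = 9.

9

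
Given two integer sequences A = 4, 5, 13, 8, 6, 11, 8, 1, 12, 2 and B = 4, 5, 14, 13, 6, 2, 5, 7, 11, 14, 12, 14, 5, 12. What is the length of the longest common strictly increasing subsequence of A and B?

A longest common strictly increasing subsequence is 4, 5, 6, 11, 12 (length 5); it appears in order in both A and B, and no longer such subsequence exists.

5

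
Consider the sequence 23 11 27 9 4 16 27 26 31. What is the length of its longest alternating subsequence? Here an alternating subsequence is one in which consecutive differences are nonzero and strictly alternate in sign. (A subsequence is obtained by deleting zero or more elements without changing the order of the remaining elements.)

Track the best alternating length ending on an up-step vs a down-step at each position: up/down = 1/1, 1/2, 3/1, 1/4, 1/4, 5/4, 5/1, 5/6, 7/1.
The maximum over both is 7; one such subsequence is 23, 11, 27, 9, 27, 26, 31.

7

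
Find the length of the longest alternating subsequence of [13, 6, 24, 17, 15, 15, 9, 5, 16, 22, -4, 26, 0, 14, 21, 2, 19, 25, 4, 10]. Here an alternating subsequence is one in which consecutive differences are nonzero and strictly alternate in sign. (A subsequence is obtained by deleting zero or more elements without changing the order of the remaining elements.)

13

A longest alternating subsequence is 13, 6, 24, 15, 16, -4, 26, 0, 14, 2, 19, 4, 10 (positions 1,2,3,5,9,11,12,13,14,16,17,19,20); its 12 consecutive differences strictly alternate in sign, and length 13 is optimal.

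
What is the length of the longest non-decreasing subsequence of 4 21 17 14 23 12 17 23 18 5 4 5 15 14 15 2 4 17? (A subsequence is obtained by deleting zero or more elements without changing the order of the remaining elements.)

6

Scanning left to right, the best length ending at each element is: 4→1, 21→2, 17→2, 14→2, 23→3, 12→2, 17→3, 23→4, 18→4, 5→2, 4→2, 5→3, 15→4, 14→4, 15→5, 2→1, 4→3, 17→6.
So the longest non-decreasing subsequence has length 6, e.g. 4, 5, 5, 15, 15, 17.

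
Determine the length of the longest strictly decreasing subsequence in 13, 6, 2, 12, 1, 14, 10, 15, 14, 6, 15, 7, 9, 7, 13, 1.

One longest decreasing subsequence is 13, 12, 10, 9, 7, 1 (positions 1,4,7,13,14,16), of length 6; no longer one exists.

6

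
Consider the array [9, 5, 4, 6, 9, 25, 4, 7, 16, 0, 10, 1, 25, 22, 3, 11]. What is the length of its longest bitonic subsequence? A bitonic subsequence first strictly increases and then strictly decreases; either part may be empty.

7

One longest bitonic subsequence is 5, 6, 9, 25, 16, 10, 3 (positions 2,4,5,6,9,11,15): it rises to 25 then falls. Length 7 is optimal.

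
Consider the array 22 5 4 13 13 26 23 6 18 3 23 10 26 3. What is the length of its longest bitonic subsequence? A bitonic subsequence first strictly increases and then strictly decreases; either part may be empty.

Let inc[i] be the LIS ending at i and dec[i] the longest strictly decreasing subsequence starting at i. inc = [1, 1, 1, 2, 2, 3, 3, 2, 3, 1, 4, 3, 5, 1], dec = [4, 3, 2, 3, 3, 5, 4, 2, 3, 1, 3, 2, 2, 1].
max_i inc[i]+dec[i]−1 = 7, with one witness 5, 13, 26, 23, 18, 10, 3.

7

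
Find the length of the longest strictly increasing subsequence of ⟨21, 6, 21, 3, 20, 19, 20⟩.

3

One longest increasing subsequence is 6, 19, 20 (positions 2,6,7), of length 3; no longer one exists.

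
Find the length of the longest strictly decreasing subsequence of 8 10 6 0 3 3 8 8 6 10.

Let dp[i] be the longest decreasing subsequence ending at position i. Then dp = [1, 1, 2, 3, 3, 3, 2, 2, 3, 1].
The maximum is 3; one witness is 8, 6, 0 at positions 1,3,4.

3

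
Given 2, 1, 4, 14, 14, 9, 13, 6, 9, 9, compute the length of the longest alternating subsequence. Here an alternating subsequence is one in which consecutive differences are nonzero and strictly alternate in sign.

7

Track the best alternating length ending on an up-step vs a down-step at each position: up/down = 1/1, 1/2, 3/1, 3/1, 3/1, 3/4, 5/4, 3/6, 7/6, 7/6.
The maximum over both is 7; one such subsequence is 2, 1, 14, 9, 13, 6, 9.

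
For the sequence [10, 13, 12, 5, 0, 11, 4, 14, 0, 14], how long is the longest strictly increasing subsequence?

Scanning left to right, the best length ending at each element is: 10→1, 13→2, 12→2, 5→1, 0→1, 11→2, 4→2, 14→3, 0→1, 14→3.
So the longest increasing subsequence has length 3, e.g. 10, 13, 14.

3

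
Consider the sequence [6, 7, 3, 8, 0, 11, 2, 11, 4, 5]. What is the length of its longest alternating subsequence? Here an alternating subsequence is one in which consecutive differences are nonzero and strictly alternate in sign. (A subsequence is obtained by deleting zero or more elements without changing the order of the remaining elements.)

10

A longest alternating subsequence is 6, 7, 3, 8, 0, 11, 2, 11, 4, 5 (positions 1,2,3,4,5,6,7,8,9,10); its 9 consecutive differences strictly alternate in sign, and length 10 is optimal.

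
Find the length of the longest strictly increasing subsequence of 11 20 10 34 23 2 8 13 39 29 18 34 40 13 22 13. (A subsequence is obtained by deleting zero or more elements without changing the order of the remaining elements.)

Let dp[i] be the longest increasing subsequence ending at position i. Then dp = [1, 2, 1, 3, 3, 1, 2, 3, 4, 4, 4, 5, 6, 3, 5, 3].
The maximum is 6; one witness is 11, 20, 23, 29, 34, 40 at positions 1,2,5,10,12,13.

6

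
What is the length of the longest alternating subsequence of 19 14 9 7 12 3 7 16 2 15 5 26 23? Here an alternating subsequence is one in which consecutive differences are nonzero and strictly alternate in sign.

A longest alternating subsequence is 19, 9, 12, 3, 7, 2, 15, 5, 26, 23 (positions 1,3,5,6,7,9,10,11,12,13); its 9 consecutive differences strictly alternate in sign, and length 10 is optimal.

10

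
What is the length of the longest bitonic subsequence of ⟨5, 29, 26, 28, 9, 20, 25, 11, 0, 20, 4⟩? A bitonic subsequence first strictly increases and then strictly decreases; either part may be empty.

6

One longest bitonic subsequence is 5, 29, 28, 25, 20, 4 (positions 1,2,4,7,10,11): it rises to 29 then falls. Length 6 is optimal.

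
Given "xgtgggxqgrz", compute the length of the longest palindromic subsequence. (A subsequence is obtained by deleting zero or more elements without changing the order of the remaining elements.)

One longest palindromic subsequence is xggggx (positions 1,2,4,5,6,7); it reads the same forward and backward, and the interval DP gives dp[1][11] = 6.

6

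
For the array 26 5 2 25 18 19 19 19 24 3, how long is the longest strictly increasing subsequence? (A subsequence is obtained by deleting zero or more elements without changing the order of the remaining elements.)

4

One longest increasing subsequence is 5, 18, 19, 24 (positions 2,5,6,9), of length 4; no longer one exists.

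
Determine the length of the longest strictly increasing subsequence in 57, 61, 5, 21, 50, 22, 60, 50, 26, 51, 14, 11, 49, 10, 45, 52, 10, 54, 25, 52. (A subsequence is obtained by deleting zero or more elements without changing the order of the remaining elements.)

Scanning left to right, the best length ending at each element is: 57→1, 61→2, 5→1, 21→2, 50→3, 22→3, 60→4, 50→4, 26→4, 51→5, 14→2, 11→2, 49→5, 10→2, 45→5, 52→6, 10→2, 54→7, 25→4, 52→6.
So the longest increasing subsequence has length 7, e.g. 5, 21, 22, 50, 51, 52, 54.

7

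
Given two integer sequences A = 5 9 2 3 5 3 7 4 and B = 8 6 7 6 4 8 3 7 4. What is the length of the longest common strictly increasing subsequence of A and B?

A longest common strictly increasing subsequence is 3, 7 (length 2); it appears in order in both A and B, and no longer such subsequence exists.

2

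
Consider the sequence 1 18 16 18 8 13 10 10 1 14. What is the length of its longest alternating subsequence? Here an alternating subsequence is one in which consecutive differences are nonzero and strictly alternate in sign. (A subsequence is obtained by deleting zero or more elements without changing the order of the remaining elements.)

8

Track the best alternating length ending on an up-step vs a down-step at each position: up/down = 1/1, 2/1, 2/3, 4/1, 2/5, 6/5, 6/7, 6/7, 1/7, 8/5.
The maximum over both is 8; one such subsequence is 1, 18, 16, 18, 8, 13, 10, 14.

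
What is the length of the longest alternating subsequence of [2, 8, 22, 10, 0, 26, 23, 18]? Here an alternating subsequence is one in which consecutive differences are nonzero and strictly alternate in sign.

A longest alternating subsequence is 2, 22, 10, 26, 23 (positions 1,3,4,6,7); its 4 consecutive differences strictly alternate in sign, and length 5 is optimal.

5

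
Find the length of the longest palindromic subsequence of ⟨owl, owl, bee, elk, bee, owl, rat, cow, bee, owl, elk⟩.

One longest palindromic subsequence is owl owl bee elk bee owl owl (positions 1,2,3,4,5,6,10); it reads the same forward and backward, and the interval DP gives dp[1][11] = 7.

7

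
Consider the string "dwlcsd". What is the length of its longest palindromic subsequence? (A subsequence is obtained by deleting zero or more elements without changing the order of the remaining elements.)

Using dp[i][j] = 2 + dp[i+1][j−1] if the ends match, else max(dp[i+1][j], dp[i][j−1]):
dp[1][6] = 3. A witness is dsd at positions 1,5,6.

3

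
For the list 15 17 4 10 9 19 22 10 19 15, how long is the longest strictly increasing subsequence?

Let dp[i] be the longest increasing subsequence ending at position i. Then dp = [1, 2, 1, 2, 2, 3, 4, 3, 4, 4].
The maximum is 4; one witness is 15, 17, 19, 22 at positions 1,2,6,7.

4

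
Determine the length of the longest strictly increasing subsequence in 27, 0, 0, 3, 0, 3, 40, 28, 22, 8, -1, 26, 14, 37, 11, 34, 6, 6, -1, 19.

Let dp[i] be the longest increasing subsequence ending at position i. Then dp = [1, 1, 1, 2, 1, 2, 3, 3, 3, 3, 1, 4, 4, 5, 4, 5, 3, 3, 1, 5].
The maximum is 5; one witness is 0, 3, 22, 26, 37 at positions 2,4,9,12,14.

5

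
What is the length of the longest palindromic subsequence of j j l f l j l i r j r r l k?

One longest palindromic subsequence is jjlfljj (positions 1,2,3,4,5,6,10); it reads the same forward and backward, and the interval DP gives dp[1][14] = 7.

7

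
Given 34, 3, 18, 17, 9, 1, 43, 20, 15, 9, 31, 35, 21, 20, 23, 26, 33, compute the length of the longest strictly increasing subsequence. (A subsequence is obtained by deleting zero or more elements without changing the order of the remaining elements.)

7

Scanning left to right, the best length ending at each element is: 34→1, 3→1, 18→2, 17→2, 9→2, 1→1, 43→3, 20→3, 15→3, 9→2, 31→4, 35→5, 21→4, 20→4, 23→5, 26→6, 33→7.
So the longest increasing subsequence has length 7, e.g. 3, 18, 20, 21, 23, 26, 33.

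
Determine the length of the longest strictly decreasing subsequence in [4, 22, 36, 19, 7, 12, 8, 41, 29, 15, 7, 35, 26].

5

Scanning left to right, the best length ending at each element is: 4→1, 22→1, 36→1, 19→2, 7→3, 12→3, 8→4, 41→1, 29→2, 15→3, 7→5, 35→2, 26→3.
So the longest decreasing subsequence has length 5, e.g. 22, 19, 12, 8, 7.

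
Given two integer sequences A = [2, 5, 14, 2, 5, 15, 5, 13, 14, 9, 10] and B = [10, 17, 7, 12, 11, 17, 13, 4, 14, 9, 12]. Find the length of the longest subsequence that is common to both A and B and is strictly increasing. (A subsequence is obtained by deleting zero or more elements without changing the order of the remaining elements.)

2

For each value that appears in both, track the longest common increasing run ending there.
The best achievable length is 2; one witness is 13, 14 (A-positions 8,9, B-positions 7,9).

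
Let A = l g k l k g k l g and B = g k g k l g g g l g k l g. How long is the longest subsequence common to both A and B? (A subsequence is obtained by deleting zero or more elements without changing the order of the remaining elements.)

7

Backtracking the LCS table gives one alignment: l (A1,B5) → g (A2,B8) → l (A4,B9) → g (A6,B10) → k (A7,B11) → l (A8,B12) → g (A9,B13).
So the longest common subsequence has length 7.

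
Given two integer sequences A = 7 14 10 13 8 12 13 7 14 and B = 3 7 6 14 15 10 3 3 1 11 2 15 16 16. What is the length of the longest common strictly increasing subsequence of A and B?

For each value that appears in both, track the longest common increasing run ending there.
The best achievable length is 2; one witness is 7, 14 (A-positions 1,2, B-positions 2,4).

2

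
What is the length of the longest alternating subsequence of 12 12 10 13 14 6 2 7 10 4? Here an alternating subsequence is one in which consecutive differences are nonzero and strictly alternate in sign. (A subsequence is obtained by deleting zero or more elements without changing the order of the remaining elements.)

6

Track the best alternating length ending on an up-step vs a down-step at each position: up/down = 1/1, 1/1, 1/2, 3/1, 3/1, 1/4, 1/4, 5/4, 5/4, 5/6.
The maximum over both is 6; one such subsequence is 12, 10, 13, 6, 7, 4.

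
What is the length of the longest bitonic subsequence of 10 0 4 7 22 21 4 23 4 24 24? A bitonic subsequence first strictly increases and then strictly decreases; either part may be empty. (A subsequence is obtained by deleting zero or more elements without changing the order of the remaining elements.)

Let inc[i] be the LIS ending at i and dec[i] the longest strictly decreasing subsequence starting at i. inc = [1, 1, 2, 3, 4, 4, 2, 5, 2, 6, 6], dec = [3, 1, 1, 2, 3, 2, 1, 2, 1, 1, 1].
max_i inc[i]+dec[i]−1 = 6, with one witness 0, 4, 7, 22, 21, 4.

6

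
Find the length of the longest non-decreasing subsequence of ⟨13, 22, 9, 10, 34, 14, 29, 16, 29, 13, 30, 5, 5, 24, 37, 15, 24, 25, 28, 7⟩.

8

Scanning left to right, the best length ending at each element is: 13→1, 22→2, 9→1, 10→2, 34→3, 14→3, 29→4, 16→4, 29→5, 13→3, 30→6, 5→1, 5→2, 24→5, 37→7, 15→4, 24→6, 25→7, 28→8, 7→3.
So the longest non-decreasing subsequence has length 8, e.g. 9, 10, 14, 16, 24, 24, 25, 28.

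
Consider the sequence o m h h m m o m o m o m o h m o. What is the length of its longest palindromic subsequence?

13

One longest palindromic subsequence is omhomomomohmo (positions 1,2,3,7,8,9,10,11,12,13,14,15,16); it reads the same forward and backward, and the interval DP gives dp[1][16] = 13.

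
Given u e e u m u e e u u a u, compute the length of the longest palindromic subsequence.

One longest palindromic subsequence is ueeumueeu (positions 1,2,3,4,5,6,7,8,12); it reads the same forward and backward, and the interval DP gives dp[1][12] = 9.

9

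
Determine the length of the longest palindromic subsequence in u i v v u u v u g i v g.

Using dp[i][j] = 2 + dp[i+1][j−1] if the ends match, else max(dp[i+1][j], dp[i][j−1]):
dp[1][12] = 6. A witness is vvuuvv at positions 3,4,5,6,7,11.

6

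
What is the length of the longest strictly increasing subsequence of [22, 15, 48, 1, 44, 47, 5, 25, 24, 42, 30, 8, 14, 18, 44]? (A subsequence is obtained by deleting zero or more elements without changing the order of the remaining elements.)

6

Let dp[i] be the longest increasing subsequence ending at position i. Then dp = [1, 1, 2, 1, 2, 3, 2, 3, 3, 4, 4, 3, 4, 5, 6].
The maximum is 6; one witness is 1, 5, 8, 14, 18, 44 at positions 4,7,12,13,14,15.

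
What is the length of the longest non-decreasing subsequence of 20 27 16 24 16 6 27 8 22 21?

3

One longest non-decreasing subsequence is 20, 27, 27 (positions 1,2,7), of length 3; no longer one exists.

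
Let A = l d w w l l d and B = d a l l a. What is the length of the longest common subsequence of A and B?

A longest common subsequence is dll (length 3); the LCS DP confirms no longer common subsequence exists.

3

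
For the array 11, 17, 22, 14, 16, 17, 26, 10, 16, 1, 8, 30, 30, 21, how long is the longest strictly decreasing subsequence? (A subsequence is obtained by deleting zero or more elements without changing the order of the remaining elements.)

One longest decreasing subsequence is 17, 14, 10, 1 (positions 2,4,8,10), of length 4; no longer one exists.

4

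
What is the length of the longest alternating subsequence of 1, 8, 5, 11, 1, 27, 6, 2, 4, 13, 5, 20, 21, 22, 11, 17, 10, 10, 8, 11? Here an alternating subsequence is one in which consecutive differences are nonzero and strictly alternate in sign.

14

Track the best alternating length ending on an up-step vs a down-step at each position: up/down = 1/1, 2/1, 2/3, 4/1, 1/5, 6/1, 6/7, 6/7, 8/7, 8/7, 8/9, 10/7, 10/7, 10/7, 10/11, 12/11, 10/13, 10/13, 10/13, 14/13.
The maximum over both is 14; one such subsequence is 1, 8, 5, 11, 1, 27, 6, 13, 5, 20, 11, 17, 10, 11.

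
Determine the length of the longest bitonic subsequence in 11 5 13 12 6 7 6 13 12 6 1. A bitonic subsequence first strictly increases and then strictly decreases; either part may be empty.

7

Let inc[i] be the LIS ending at i and dec[i] the longest strictly decreasing subsequence starting at i. inc = [1, 1, 2, 2, 2, 3, 2, 4, 4, 2, 1], dec = [4, 2, 5, 4, 2, 3, 2, 4, 3, 2, 1].
max_i inc[i]+dec[i]−1 = 7, with one witness 5, 6, 7, 13, 12, 6, 1.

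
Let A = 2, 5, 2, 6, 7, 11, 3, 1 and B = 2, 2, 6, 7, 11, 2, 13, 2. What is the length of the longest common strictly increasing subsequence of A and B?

4

For each value that appears in both, track the longest common increasing run ending there.
The best achievable length is 4; one witness is 2, 6, 7, 11 (A-positions 1,4,5,6, B-positions 1,3,4,5).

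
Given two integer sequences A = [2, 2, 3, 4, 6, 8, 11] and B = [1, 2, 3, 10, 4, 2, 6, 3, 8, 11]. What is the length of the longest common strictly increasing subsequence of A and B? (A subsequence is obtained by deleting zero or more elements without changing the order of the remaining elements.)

6

For each value that appears in both, track the longest common increasing run ending there.
The best achievable length is 6; one witness is 2, 3, 4, 6, 8, 11 (A-positions 1,3,4,5,6,7, B-positions 2,3,5,7,9,10).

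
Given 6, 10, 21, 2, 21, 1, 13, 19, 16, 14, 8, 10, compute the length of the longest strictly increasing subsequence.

4

One longest increasing subsequence is 6, 10, 13, 19 (positions 1,2,7,8), of length 4; no longer one exists.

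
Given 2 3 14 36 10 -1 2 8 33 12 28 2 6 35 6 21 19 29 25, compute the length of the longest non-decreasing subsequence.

7

Scanning left to right, the best length ending at each element is: 2→1, 3→2, 14→3, 36→4, 10→3, -1→1, 2→2, 8→3, 33→4, 12→4, 28→5, 2→3, 6→4, 35→6, 6→5, 21→6, 19→6, 29→7, 25→7.
So the longest non-decreasing subsequence has length 7, e.g. 2, 2, 2, 6, 6, 21, 29.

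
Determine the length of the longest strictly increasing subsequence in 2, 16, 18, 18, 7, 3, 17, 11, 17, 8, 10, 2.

Let dp[i] be the longest increasing subsequence ending at position i. Then dp = [1, 2, 3, 3, 2, 2, 3, 3, 4, 3, 4, 1].
The maximum is 4; one witness is 2, 7, 11, 17 at positions 1,5,8,9.

4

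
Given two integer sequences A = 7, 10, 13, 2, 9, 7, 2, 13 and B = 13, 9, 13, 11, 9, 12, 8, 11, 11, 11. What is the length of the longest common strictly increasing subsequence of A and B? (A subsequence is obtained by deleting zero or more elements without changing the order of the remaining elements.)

For each value that appears in both, track the longest common increasing run ending there.
The best achievable length is 2; one witness is 9, 13 (A-positions 5,8, B-positions 2,3).

2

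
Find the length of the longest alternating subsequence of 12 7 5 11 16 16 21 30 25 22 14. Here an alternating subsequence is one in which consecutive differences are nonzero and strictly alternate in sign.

4

A longest alternating subsequence is 12, 7, 30, 25 (positions 1,2,8,9); its 3 consecutive differences strictly alternate in sign, and length 4 is optimal.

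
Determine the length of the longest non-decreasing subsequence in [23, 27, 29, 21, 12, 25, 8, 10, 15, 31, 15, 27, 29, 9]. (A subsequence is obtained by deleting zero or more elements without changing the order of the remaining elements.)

One longest non-decreasing subsequence is 8, 10, 15, 15, 27, 29 (positions 7,8,9,11,12,13), of length 6; no longer one exists.

6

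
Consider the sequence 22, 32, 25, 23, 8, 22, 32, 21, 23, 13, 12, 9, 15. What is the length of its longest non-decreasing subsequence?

3

One longest non-decreasing subsequence is 22, 32, 32 (positions 1,2,7), of length 3; no longer one exists.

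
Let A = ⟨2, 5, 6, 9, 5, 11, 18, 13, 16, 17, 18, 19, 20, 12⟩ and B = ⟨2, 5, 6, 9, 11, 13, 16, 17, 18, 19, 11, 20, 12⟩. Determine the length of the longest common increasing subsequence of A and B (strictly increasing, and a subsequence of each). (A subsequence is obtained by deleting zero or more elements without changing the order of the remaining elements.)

A longest common strictly increasing subsequence is 2, 5, 6, 9, 11, 13, 16, 17, 18, 19, 20 (length 11); it appears in order in both A and B, and no longer such subsequence exists.

11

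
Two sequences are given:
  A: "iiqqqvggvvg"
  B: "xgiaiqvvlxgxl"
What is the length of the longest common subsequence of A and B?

A longest common subsequence is iiqvvg (length 6); the LCS DP confirms no longer common subsequence exists.

6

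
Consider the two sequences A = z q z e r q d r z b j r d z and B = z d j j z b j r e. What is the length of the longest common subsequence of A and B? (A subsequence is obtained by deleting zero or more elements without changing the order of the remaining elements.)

A longest common subsequence is zdzbjr (length 6); the LCS DP confirms no longer common subsequence exists.

6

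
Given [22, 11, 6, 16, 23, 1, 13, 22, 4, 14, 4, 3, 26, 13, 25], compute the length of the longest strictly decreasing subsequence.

5

One longest decreasing subsequence is 22, 11, 6, 4, 3 (positions 1,2,3,9,12), of length 5; no longer one exists.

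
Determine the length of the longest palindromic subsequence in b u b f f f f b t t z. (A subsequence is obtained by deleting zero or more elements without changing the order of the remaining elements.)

6

One longest palindromic subsequence is bffffb (positions 3,4,5,6,7,8); it reads the same forward and backward, and the interval DP gives dp[1][11] = 6.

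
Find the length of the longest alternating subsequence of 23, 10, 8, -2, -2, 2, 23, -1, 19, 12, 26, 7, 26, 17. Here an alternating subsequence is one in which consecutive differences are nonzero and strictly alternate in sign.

10

A longest alternating subsequence is 23, -2, 2, -1, 19, 12, 26, 7, 26, 17 (positions 1,4,6,8,9,10,11,12,13,14); its 9 consecutive differences strictly alternate in sign, and length 10 is optimal.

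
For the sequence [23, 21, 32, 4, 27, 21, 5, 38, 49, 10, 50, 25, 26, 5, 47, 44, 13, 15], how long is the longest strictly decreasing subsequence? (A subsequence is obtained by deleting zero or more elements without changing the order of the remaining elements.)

Scanning left to right, the best length ending at each element is: 23→1, 21→2, 32→1, 4→3, 27→2, 21→3, 5→4, 38→1, 49→1, 10→4, 50→1, 25→3, 26→3, 5→5, 47→2, 44→3, 13→4, 15→4.
So the longest decreasing subsequence has length 5, e.g. 32, 27, 21, 10, 5.

5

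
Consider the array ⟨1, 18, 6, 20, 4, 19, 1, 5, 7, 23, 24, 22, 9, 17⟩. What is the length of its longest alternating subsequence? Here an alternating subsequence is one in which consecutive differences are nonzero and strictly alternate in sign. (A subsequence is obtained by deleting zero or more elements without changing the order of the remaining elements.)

A longest alternating subsequence is 1, 18, 6, 20, 4, 19, 1, 23, 9, 17 (positions 1,2,3,4,5,6,7,10,13,14); its 9 consecutive differences strictly alternate in sign, and length 10 is optimal.

10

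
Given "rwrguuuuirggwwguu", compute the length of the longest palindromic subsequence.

Using dp[i][j] = 2 + dp[i+1][j−1] if the ends match, else max(dp[i+1][j], dp[i][j−1]):
dp[1][17] = 8. A witness is uugwwguu at positions 5,6,11,13,14,15,16,17.

8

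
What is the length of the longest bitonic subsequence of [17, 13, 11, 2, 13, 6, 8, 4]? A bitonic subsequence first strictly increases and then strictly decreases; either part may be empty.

5

One longest bitonic subsequence is 17, 13, 11, 8, 4 (positions 1,2,3,7,8): it rises to 17 then falls. Length 5 is optimal.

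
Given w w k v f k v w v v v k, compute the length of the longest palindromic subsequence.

One longest palindromic subsequence is kvvvvvk (positions 3,4,7,9,10,11,12); it reads the same forward and backward, and the interval DP gives dp[1][12] = 7.

7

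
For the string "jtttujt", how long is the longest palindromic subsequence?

One longest palindromic subsequence is jtttj (positions 1,2,3,4,6); it reads the same forward and backward, and the interval DP gives dp[1][7] = 5.

5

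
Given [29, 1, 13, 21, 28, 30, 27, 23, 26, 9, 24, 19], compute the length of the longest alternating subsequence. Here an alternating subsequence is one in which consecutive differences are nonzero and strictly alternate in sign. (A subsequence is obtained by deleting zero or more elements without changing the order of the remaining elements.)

Track the best alternating length ending on an up-step vs a down-step at each position: up/down = 1/1, 1/2, 3/2, 3/2, 3/2, 3/1, 3/4, 3/4, 5/4, 3/6, 7/6, 7/8.
The maximum over both is 8; one such subsequence is 29, 1, 28, 23, 26, 9, 24, 19.

8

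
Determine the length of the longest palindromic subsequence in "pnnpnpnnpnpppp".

One longest palindromic subsequence is ppnpnnpnpp (positions 1,4,5,6,7,8,9,10,13,14); it reads the same forward and backward, and the interval DP gives dp[1][14] = 10.

10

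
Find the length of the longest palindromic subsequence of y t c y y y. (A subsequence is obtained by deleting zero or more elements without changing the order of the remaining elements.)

4

One longest palindromic subsequence is yyyy (positions 1,4,5,6); it reads the same forward and backward, and the interval DP gives dp[1][6] = 4.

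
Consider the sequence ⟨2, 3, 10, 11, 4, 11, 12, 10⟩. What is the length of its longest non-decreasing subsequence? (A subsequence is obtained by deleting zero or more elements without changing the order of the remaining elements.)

6

Let dp[i] be the longest non-decreasing subsequence ending at position i. Then dp = [1, 2, 3, 4, 3, 5, 6, 4].
The maximum is 6; one witness is 2, 3, 10, 11, 11, 12 at positions 1,2,3,4,6,7.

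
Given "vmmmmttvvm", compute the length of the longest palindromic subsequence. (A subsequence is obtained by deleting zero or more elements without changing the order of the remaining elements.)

Using dp[i][j] = 2 + dp[i+1][j−1] if the ends match, else max(dp[i+1][j], dp[i][j−1]):
dp[1][10] = 6. A witness is vmmmmv at positions 1,2,3,4,5,9.

6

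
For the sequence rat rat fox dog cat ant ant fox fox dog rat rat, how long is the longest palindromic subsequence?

One longest palindromic subsequence is rat rat dog fox fox dog rat rat (positions 1,2,4,8,9,10,11,12); it reads the same forward and backward, and the interval DP gives dp[1][12] = 8.

8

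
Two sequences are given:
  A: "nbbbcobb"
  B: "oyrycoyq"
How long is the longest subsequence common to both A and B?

2

A longest common subsequence is co (length 2); the LCS DP confirms no longer common subsequence exists.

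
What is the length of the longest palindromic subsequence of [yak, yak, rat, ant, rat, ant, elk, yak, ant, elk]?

5

Using dp[i][j] = 2 + dp[i+1][j−1] if the ends match, else max(dp[i+1][j], dp[i][j−1]):
dp[1][10] = 5. A witness is yak ant rat ant yak at positions 2,4,5,6,8.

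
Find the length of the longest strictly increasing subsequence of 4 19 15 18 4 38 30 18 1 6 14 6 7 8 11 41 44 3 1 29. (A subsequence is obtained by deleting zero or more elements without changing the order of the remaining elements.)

One longest increasing subsequence is 4, 6, 7, 8, 11, 41, 44 (positions 1,10,13,14,15,16,17), of length 7; no longer one exists.

7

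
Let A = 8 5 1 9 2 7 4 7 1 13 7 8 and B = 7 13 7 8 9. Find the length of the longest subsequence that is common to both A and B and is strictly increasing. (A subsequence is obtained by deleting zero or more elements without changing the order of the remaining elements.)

2

For each value that appears in both, track the longest common increasing run ending there.
The best achievable length is 2; one witness is 7, 13 (A-positions 6,10, B-positions 1,2).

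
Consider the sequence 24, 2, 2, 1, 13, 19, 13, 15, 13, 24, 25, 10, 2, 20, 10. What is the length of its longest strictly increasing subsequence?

One longest increasing subsequence is 2, 13, 19, 24, 25 (positions 2,5,6,10,11), of length 5; no longer one exists.

5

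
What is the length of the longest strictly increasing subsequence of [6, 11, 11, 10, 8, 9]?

Let dp[i] be the longest increasing subsequence ending at position i. Then dp = [1, 2, 2, 2, 2, 3].
The maximum is 3; one witness is 6, 8, 9 at positions 1,5,6.

3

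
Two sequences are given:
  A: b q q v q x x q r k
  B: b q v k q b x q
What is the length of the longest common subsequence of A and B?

A longest common subsequence is bqvqxq (length 6); the LCS DP confirms no longer common subsequence exists.

6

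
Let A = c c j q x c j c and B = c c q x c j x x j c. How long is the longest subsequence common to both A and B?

7

A longest common subsequence is ccqxcjc (length 7); the LCS DP confirms no longer common subsequence exists.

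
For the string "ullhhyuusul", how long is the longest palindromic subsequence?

5

Using dp[i][j] = 2 + dp[i+1][j−1] if the ends match, else max(dp[i+1][j], dp[i][j−1]):
dp[1][11] = 5. A witness is lusul at positions 2,7,9,10,11.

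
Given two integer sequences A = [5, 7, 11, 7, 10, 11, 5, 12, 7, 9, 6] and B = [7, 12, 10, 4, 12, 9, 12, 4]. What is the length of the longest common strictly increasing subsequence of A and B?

For each value that appears in both, track the longest common increasing run ending there.
The best achievable length is 3; one witness is 7, 10, 12 (A-positions 2,5,8, B-positions 1,3,5).

3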